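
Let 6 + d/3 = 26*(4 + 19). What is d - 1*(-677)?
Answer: 2453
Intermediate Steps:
d = 1776 (d = -18 + 3*(26*(4 + 19)) = -18 + 3*(26*23) = -18 + 3*598 = -18 + 1794 = 1776)
d - 1*(-677) = 1776 - 1*(-677) = 1776 + 677 = 2453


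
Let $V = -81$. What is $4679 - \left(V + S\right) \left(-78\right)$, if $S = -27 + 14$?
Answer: $-2653$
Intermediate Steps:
$S = -13$
$4679 - \left(V + S\right) \left(-78\right) = 4679 - \left(-81 - 13\right) \left(-78\right) = 4679 - \left(-94\right) \left(-78\right) = 4679 - 7332 = -2653$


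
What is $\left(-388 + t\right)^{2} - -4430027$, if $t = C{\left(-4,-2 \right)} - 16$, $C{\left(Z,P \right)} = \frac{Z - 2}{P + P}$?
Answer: $\frac{18368133}{4} \approx 4.592 \cdot 10^{6}$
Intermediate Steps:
$C{\left(Z,P \right)} = \frac{-2 + Z}{2 P}$
$t = - \frac{29}{2}$ ($t = \frac{-2 - 4}{2 \left(-2\right)} - 16 = \frac{1}{2} \left(- \frac{1}{2}\right) \left(-6\right) - 16 = \frac{3}{2} - 16 = - \frac{29}{2} \approx -14.5$)
$\left(-388 + t\right)^{2} - -4430027 = \left(-388 - \frac{29}{2}\right)^{2} - -4430027 = \left(- \frac{805}{2}\right)^{2} + 4430027 = \frac{648025}{4} + 4430027 = \frac{18368133}{4}$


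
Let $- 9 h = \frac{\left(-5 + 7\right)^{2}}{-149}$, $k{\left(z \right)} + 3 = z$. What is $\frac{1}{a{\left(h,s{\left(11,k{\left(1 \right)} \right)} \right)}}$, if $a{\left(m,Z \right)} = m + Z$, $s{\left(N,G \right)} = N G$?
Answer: $- \frac{1341}{29498} \approx -0.045461$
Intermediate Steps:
$k{\left(z \right)} = -3 + z$
$s{\left(N,G \right)} = G N$
$h = \frac{4}{1341}$ ($h = - \frac{\left(-5 + 7\right)^{2} \frac{1}{-149}}{9} = - \frac{2^{2} \left(- \frac{1}{149}\right)}{9} = - \frac{4 \left(- \frac{1}{149}\right)}{9} = \left(- \frac{1}{9}\right) \left(- \frac{4}{149}\right) = \frac{4}{1341} \approx 0.0029828$)
$a{\left(m,Z \right)} = Z + m$
$\frac{1}{a{\left(h,s{\left(11,k{\left(1 \right)} \right)} \right)}} = \frac{1}{\left(-3 + 1\right) 11 + \frac{4}{1341}} = \frac{1}{\left(-2\right) 11 + \frac{4}{1341}} = \frac{1}{-22 + \frac{4}{1341}} = \frac{1}{- \frac{29498}{1341}} = - \frac{1341}{29498}$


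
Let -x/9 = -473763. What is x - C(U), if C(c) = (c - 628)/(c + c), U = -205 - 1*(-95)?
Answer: 469025001/110 ≈ 4.2639e+6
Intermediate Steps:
x = 4263867 (x = -9*(-473763) = 4263867)
U = -110 (U = -205 + 95 = -110)
C(c) = (-628 + c)/(2*c) (C(c) = (-628 + c)/((2*c)) = (-628 + c)*(1/(2*c)) = (-628 + c)/(2*c))
x - C(U) = 4263867 - (-628 - 110)/(2*(-110)) = 4263867 - (-1)*(-738)/(2*110) = 4263867 - 1*369/110 = 4263867 - 369/110 = 469025001/110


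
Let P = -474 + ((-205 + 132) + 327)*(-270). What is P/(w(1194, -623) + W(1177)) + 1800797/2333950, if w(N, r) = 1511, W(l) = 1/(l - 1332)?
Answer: -1023307356288/22775851075 ≈ -44.930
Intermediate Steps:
W(l) = 1/(-1332 + l)
P = -69054 (P = -474 + (-73 + 327)*(-270) = -474 + 254*(-270) = -474 - 68580 = -69054)
P/(w(1194, -623) + W(1177)) + 1800797/2333950 = -69054/(1511 + 1/(-1332 + 1177)) + 1800797/2333950 = -69054/(1511 + 1/(-155)) + 1800797*(1/2333950) = -69054/(1511 - 1/155) + 1800797/2333950 = -69054/234204/155 + 1800797/2333950 = -69054*155/234204 + 1800797/2333950 = -1783895/39034 + 1800797/2333950 = -1023307356288/22775851075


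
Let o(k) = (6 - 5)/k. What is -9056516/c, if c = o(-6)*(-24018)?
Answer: -9056516/4003 ≈ -2262.4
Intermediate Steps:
o(k) = 1/k
c = 4003 (c = -24018/(-6) = -1/6*(-24018) = 4003)
-9056516/c = -9056516/4003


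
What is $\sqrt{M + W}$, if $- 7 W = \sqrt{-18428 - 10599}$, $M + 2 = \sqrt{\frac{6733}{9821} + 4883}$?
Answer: $\frac{\sqrt{-192904082 + 19642 \sqrt{117760360249} - 13778863 i \sqrt{29027}}}{9821} \approx 8.3665 - 1.4545 i$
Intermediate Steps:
$M = -2 + \frac{2 \sqrt{117760360249}}{9821}$ ($M = -2 + \sqrt{\frac{6733}{9821} + 4883} = -2 + \sqrt{\frac{47962676}{9821}} = -2 + \frac{2 \sqrt{117760360249}}{9821} \approx 67.883$)
$W = - \frac{i \sqrt{29027}}{7}$ ($W = - \frac{\sqrt{-18428 - 10599}}{7} = - \frac{\sqrt{-29027}}{7} = - \frac{i \sqrt{29027}}{7} \approx - 24.339 i$)
$\sqrt{M + W} = \sqrt{\left(-2 + \frac{2 \sqrt{117760360249}}{9821}\right) - \frac{i \sqrt{29027}}{7}} = \sqrt{-2 + \frac{2 \sqrt{117760360249}}{9821} - \frac{i \sqrt{29027}}{7}}$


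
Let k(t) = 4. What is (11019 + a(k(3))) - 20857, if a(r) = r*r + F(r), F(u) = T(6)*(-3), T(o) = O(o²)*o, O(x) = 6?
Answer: -9930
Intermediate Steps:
T(o) = 6*o
F(u) = -108 (F(u) = (6*6)*(-3) = 36*(-3) = -108)
a(r) = -108 + r² (a(r) = r*r - 108 = r² - 108 = -108 + r²)
(11019 + a(k(3))) - 20857 = (11019 + (-108 + 4²)) - 20857 = (11019 + (-108 + 16)) - 20857 = (11019 - 92) - 20857 = 10927 - 20857 = -9930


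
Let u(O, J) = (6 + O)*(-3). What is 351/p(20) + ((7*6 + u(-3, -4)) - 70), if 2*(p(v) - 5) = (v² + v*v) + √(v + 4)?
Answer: -1975516/54673 - 117*√6/54673 ≈ -36.139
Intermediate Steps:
u(O, J) = -18 - 3*O
p(v) = 5 + v² + √(4 + v)/2 (p(v) = 5 + ((v² + v*v) + √(v + 4))/2 = 5 + ((v² + v²) + √(4 + v))/2 = 5 + (2*v² + √(4 + v))/2 = 5 + (√(4 + v) + 2*v²)/2 = 5 + (v² + √(4 + v)/2) = 5 + v² + √(4 + v)/2)
351/p(20) + ((7*6 + u(-3, -4)) - 70) = 351/(5 + 20² + √(4 + 20)/2) + ((7*6 + (-18 - 3*(-3))) - 70) = 351/(5 + 400 + √24/2) + ((42 + (-18 + 9)) - 70) = 351/(5 + 400 + (2*√6)/2) + ((42 - 9) - 70) = 351/(5 + 400 + √6) + (33 - 70) = 351/(405 + √6) - 37 = -37 + 351/(405 + √6)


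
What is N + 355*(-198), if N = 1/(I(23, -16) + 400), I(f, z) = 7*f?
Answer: -39432689/561 ≈ -70290.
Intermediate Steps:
N = 1/561 (N = 1/(7*23 + 400) = 1/(161 + 400) = 1/561 ≈ 0.0017825)
N + 355*(-198) = 1/561 + 355*(-198) = 1/561 - 70290 = -39432689/561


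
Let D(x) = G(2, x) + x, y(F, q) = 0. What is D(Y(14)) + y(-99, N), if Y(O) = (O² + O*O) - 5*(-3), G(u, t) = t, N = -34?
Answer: 814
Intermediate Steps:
Y(O) = 15 + 2*O² (Y(O) = (O² + O²) + 15 = 2*O² + 15 = 15 + 2*O²)
D(x) = 2*x (D(x) = x + x = 2*x)
D(Y(14)) + y(-99, N) = 2*(15 + 2*14²) + 0 = 2*(15 + 2*196) + 0 = 2*(15 + 392) + 0 = 2*407 + 0 = 814 + 0 = 814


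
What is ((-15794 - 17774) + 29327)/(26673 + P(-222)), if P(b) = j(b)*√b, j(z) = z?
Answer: -37706731/240796659 - 313834*I*√222/240796659 ≈ -0.15659 - 0.019419*I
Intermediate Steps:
P(b) = b^(3/2) (P(b) = b*√b = b^(3/2))
((-15794 - 17774) + 29327)/(26673 + P(-222)) = ((-15794 - 17774) + 29327)/(26673 + (-222)^(3/2)) = (-33568 + 29327)/(26673 - 222*I*√222) = -4241/(26673 - 222*I*√222)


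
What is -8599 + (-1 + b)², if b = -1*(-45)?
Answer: -6663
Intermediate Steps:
b = 45
-8599 + (-1 + b)² = -8599 + (-1 + 45)² = -8599 + 44² = -8599 + 1936 = -6663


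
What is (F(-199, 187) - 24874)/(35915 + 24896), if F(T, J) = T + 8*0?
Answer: -25073/60811 ≈ -0.41231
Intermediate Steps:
F(T, J) = T (F(T, J) = T + 0 = T)
(F(-199, 187) - 24874)/(35915 + 24896) = (-199 - 24874)/(35915 + 24896) = -25073/60811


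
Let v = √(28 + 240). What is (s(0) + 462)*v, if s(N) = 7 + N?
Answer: 938*√67 ≈ 7677.9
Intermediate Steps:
v = 2*√67 (v = √268 = 2*√67 ≈ 16.371)
(s(0) + 462)*v = ((7 + 0) + 462)*(2*√67) = (7 + 462)*(2*√67) = 469*(2*√67) = 938*√67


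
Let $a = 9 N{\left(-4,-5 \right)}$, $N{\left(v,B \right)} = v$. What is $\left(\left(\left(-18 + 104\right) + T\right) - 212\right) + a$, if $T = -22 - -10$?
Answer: $-174$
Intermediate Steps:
$T = -12$ ($T = -22 + 10 = -12$)
$a = -36$ ($a = 9 \left(-4\right) = -36$)
$\left(\left(\left(-18 + 104\right) + T\right) - 212\right) + a = \left(\left(\left(-18 + 104\right) - 12\right) - 212\right) - 36 = \left(\left(86 - 12\right) - 212\right) - 36 = \left(74 - 212\right) - 36 = -138 - 36 = -174$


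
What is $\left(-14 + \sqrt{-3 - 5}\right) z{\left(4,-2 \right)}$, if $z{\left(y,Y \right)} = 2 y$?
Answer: $-112 + 16 i \sqrt{2} \approx -112.0 + 22.627 i$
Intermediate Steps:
$\left(-14 + \sqrt{-3 - 5}\right) z{\left(4,-2 \right)} = \left(-14 + \sqrt{-3 - 5}\right) 2 \cdot 4 = \left(-14 + \sqrt{-8}\right) 8 = \left(-14 + 2 i \sqrt{2}\right) 8 = -112 + 16 i \sqrt{2}$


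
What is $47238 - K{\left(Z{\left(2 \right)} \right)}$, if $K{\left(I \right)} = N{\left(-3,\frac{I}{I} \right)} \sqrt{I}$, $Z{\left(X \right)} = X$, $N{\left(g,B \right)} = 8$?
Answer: $47238 - 8 \sqrt{2} \approx 47227.0$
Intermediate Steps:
$K{\left(I \right)} = 8 \sqrt{I}$
$47238 - K{\left(Z{\left(2 \right)} \right)} = 47238 - 8 \sqrt{2}$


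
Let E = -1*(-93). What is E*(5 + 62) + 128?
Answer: 6359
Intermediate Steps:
E = 93
E*(5 + 62) + 128 = 93*(5 + 62) + 128 = 93*67 + 128 = 6231 + 128 = 6359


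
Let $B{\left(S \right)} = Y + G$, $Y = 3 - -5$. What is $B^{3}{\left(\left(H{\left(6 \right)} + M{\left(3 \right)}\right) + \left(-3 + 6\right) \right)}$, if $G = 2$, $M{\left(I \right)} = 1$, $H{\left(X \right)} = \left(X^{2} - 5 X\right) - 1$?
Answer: $1000$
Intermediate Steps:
$H{\left(X \right)} = -1 + X^{2} - 5 X$
$Y = 8$ ($Y = 3 + 5 = 8$)
$B{\left(S \right)} = 10$ ($B{\left(S \right)} = 8 + 2 = 10$)
$B^{3}{\left(\left(H{\left(6 \right)} + M{\left(3 \right)}\right) + \left(-3 + 6\right) \right)} = 10^{3} = 1000$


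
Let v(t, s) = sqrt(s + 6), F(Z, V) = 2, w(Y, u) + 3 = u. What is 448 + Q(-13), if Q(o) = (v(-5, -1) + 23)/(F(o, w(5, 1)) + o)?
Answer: 4905/11 - sqrt(5)/11 ≈ 445.71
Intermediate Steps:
w(Y, u) = -3 + u
v(t, s) = sqrt(6 + s)
Q(o) = (23 + sqrt(5))/(2 + o) (Q(o) = (sqrt(6 - 1) + 23)/(2 + o) = (sqrt(5) + 23)/(2 + o) = (23 + sqrt(5))/(2 + o))
448 + Q(-13) = 448 + (23 + sqrt(5))/(2 - 13) = 448 + (23 + sqrt(5))/(-11) = 448 - (23 + sqrt(5))/11 = 448 + (-23/11 - sqrt(5)/11) = 4905/11 - sqrt(5)/11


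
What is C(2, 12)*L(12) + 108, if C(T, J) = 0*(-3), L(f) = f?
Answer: 108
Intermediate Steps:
C(T, J) = 0
C(2, 12)*L(12) + 108 = 0*12 + 108 = 0 + 108 = 108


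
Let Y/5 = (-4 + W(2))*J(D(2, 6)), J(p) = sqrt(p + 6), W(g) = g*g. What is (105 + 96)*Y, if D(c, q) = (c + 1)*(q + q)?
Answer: 0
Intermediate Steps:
D(c, q) = 2*q*(1 + c) (D(c, q) = (1 + c)*(2*q) = 2*q*(1 + c))
W(g) = g**2
J(p) = sqrt(6 + p)
Y = 0 (Y = 5*((-4 + 2**2)*sqrt(6 + 2*6*(1 + 2))) = 5*((-4 + 4)*sqrt(6 + 2*6*3)) = 5*(0*sqrt(6 + 36)) = 5*(0*sqrt(42)) = 5*0 = 0)
(105 + 96)*Y = (105 + 96)*0 = 201*0 = 0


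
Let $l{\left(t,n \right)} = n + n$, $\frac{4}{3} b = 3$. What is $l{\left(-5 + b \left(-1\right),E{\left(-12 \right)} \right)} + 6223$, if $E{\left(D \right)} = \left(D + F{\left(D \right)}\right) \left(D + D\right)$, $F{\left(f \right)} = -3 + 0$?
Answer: $6943$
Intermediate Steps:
$b = \frac{9}{4}$ ($b = \frac{3}{4} \cdot 3 = \frac{9}{4} \approx 2.25$)
$F{\left(f \right)} = -3$
$E{\left(D \right)} = 2 D \left(-3 + D\right)$ ($E{\left(D \right)} = \left(D - 3\right) \left(D + D\right) = \left(-3 + D\right) 2 D = 2 D \left(-3 + D\right)$)
$l{\left(t,n \right)} = 2 n$
$l{\left(-5 + b \left(-1\right),E{\left(-12 \right)} \right)} + 6223 = 2 \cdot 2 \left(-12\right) \left(-3 - 12\right) + 6223 = 2 \cdot 2 \left(-12\right) \left(-15\right) + 6223 = 2 \cdot 360 + 6223 = 720 + 6223 = 6943$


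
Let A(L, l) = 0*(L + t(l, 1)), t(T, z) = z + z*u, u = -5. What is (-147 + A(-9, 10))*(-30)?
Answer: 4410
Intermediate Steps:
t(T, z) = -4*z (t(T, z) = z + z*(-5) = z - 5*z = -4*z)
A(L, l) = 0 (A(L, l) = 0*(L - 4*1) = 0*(L - 4) = 0*(-4 + L) = 0)
(-147 + A(-9, 10))*(-30) = (-147 + 0)*(-30) = -147*(-30) = 4410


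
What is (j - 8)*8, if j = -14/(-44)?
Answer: -676/11 ≈ -61.455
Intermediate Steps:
j = 7/22 (j = -14*(-1/44) = 7/22 ≈ 0.31818)
(j - 8)*8 = (7/22 - 8)*8 = -169/22*8 = -676/11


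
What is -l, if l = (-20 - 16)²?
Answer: -1296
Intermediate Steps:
l = 1296 (l = (-36)² = 1296)
-l = -1*1296 = -1296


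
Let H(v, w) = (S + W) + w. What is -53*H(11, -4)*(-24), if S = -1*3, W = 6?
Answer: -1272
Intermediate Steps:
S = -3
H(v, w) = 3 + w (H(v, w) = (-3 + 6) + w = 3 + w)
-53*H(11, -4)*(-24) = -53*(3 - 4)*(-24) = -53*(-1)*(-24) = 53*(-24) = -1272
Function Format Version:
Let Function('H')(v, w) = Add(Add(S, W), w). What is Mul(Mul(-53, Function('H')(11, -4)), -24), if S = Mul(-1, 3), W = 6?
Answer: -1272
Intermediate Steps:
S = -3
Function('H')(v, w) = Add(3, w) (Function('H')(v, w) = Add(Add(-3, 6), w) = Add(3, w))
Mul(Mul(-53, Function('H')(11, -4)), -24) = Mul(Mul(-53, Add(3, -4)), -24) = Mul(Mul(-53, -1), -24) = Mul(53, -24) = -1272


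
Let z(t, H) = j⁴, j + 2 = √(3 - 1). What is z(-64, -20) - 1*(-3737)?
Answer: 3805 - 48*√2 ≈ 3737.1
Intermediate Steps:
j = -2 + √2 (j = -2 + √(3 - 1) = -2 + √2 ≈ -0.58579)
z(t, H) = (-2 + √2)⁴
z(-64, -20) - 1*(-3737) = (2 - √2)⁴ - 1*(-3737) = (2 - √2)⁴ + 3737 = 3737 + (2 - √2)⁴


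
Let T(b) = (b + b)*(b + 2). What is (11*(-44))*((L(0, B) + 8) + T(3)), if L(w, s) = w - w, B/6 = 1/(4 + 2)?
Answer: -18392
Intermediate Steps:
B = 1 (B = 6/(4 + 2) = 6/6 = 6*(⅙) = 1)
T(b) = 2*b*(2 + b) (T(b) = (2*b)*(2 + b) = 2*b*(2 + b))
L(w, s) = 0
(11*(-44))*((L(0, B) + 8) + T(3)) = (11*(-44))*((0 + 8) + 2*3*(2 + 3)) = -484*(8 + 2*3*5) = -484*(8 + 30) = -484*38 = -18392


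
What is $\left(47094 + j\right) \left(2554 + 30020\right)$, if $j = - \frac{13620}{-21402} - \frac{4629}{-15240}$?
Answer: $\frac{4632985195143709}{3020060} \approx 1.5341 \cdot 10^{9}$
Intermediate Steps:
$j = \frac{17035481}{18120360}$ ($j = \left(-13620\right) \left(- \frac{1}{21402}\right) - - \frac{1543}{5080} = \frac{2270}{3567} + \frac{1543}{5080} = \frac{17035481}{18120360} \approx 0.94013$)
$\left(47094 + j\right) \left(2554 + 30020\right) = \left(47094 + \frac{17035481}{18120360}\right) \left(2554 + 30020\right) = \frac{853377269321}{18120360} \cdot 32574 = \frac{4632985195143709}{3020060}$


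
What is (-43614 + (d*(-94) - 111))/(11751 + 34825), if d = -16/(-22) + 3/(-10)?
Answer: -601771/640420 ≈ -0.93965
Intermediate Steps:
d = 47/110 (d = -16*(-1/22) + 3*(-1/10) = 8/11 - 3/10 = 47/110 ≈ 0.42727)
(-43614 + (d*(-94) - 111))/(11751 + 34825) = (-43614 + ((47/110)*(-94) - 111))/(11751 + 34825) = (-43614 + (-2209/55 - 111))/46576 = (-43614 - 8314/55)*(1/46576) = -2407084/55*1/46576 = -601771/640420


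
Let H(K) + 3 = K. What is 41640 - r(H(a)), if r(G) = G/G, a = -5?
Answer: 41639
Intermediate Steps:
H(K) = -3 + K
r(G) = 1
41640 - r(H(a)) = 41640 - 1*1 = 41640 - 1 = 41639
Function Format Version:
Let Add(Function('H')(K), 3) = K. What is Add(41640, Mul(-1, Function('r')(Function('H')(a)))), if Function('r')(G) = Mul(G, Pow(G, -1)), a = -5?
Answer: 41639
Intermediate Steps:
Function('H')(K) = Add(-3, K)
Function('r')(G) = 1
Add(41640, Mul(-1, Function('r')(Function('H')(a)))) = Add(41640, Mul(-1, 1)) = Add(41640, -1) = 41639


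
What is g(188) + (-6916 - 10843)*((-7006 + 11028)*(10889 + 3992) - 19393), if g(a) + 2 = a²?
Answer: -1062556257309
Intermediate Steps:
g(a) = -2 + a²
g(188) + (-6916 - 10843)*((-7006 + 11028)*(10889 + 3992) - 19393) = (-2 + 188²) + (-6916 - 10843)*((-7006 + 11028)*(10889 + 3992) - 19393) = (-2 + 35344) - 17759*(4022*14881 - 19393) = 35342 - 17759*(59851382 - 19393) = 35342 - 17759*59831989 = 35342 - 1062556292651 = -1062556257309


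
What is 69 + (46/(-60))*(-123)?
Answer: 1633/10 ≈ 163.30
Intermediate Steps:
69 + (46/(-60))*(-123) = 69 + (46*(-1/60))*(-123) = 69 - 23/30*(-123) = 69 + 943/10 = 1633/10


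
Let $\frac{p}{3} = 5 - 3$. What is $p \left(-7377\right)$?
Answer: $-44262$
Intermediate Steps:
$p = 6$ ($p = 3 \left(5 - 3\right) = 3 \cdot 2 = 6$)
$p \left(-7377\right) = 6 \left(-7377\right) = -44262$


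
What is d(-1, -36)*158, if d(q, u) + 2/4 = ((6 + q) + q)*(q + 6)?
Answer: 3081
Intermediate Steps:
d(q, u) = -½ + (6 + q)*(6 + 2*q) (d(q, u) = -½ + ((6 + q) + q)*(q + 6) = -½ + (6 + 2*q)*(6 + q) = -½ + (6 + q)*(6 + 2*q))
d(-1, -36)*158 = (71/2 + 2*(-1)² + 18*(-1))*158 = (71/2 + 2*1 - 18)*158 = (71/2 + 2 - 18)*158 = (39/2)*158 = 3081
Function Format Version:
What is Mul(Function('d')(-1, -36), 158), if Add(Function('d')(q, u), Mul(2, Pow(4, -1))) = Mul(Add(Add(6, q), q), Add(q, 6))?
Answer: 3081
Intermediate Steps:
Function('d')(q, u) = Add(Rational(-1, 2), Mul(Add(6, q), Add(6, Mul(2, q)))) (Function('d')(q, u) = Add(Rational(-1, 2), Mul(Add(Add(6, q), q), Add(q, 6))) = Add(Rational(-1, 2), Mul(Add(6, Mul(2, q)), Add(6, q))) = Add(Rational(-1, 2), Mul(Add(6, q), Add(6, Mul(2, q)))))
Mul(Function('d')(-1, -36), 158) = Mul(Add(Rational(71, 2), Mul(2, Pow(-1, 2)), Mul(18, -1)), 158) = Mul(Add(Rational(71, 2), Mul(2, 1), -18), 158) = Mul(Add(Rational(71, 2), 2, -18), 158) = Mul(Rational(39, 2), 158) = 3081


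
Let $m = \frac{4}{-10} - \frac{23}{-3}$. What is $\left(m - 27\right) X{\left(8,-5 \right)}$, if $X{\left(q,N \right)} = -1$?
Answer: $\frac{296}{15} \approx 19.733$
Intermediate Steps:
$m = \frac{109}{15}$ ($m = 4 \left(- \frac{1}{10}\right) - - \frac{23}{3} = - \frac{2}{5} + \frac{23}{3} = \frac{109}{15} \approx 7.2667$)
$\left(m - 27\right) X{\left(8,-5 \right)} = \left(\frac{109}{15} - 27\right) \left(-1\right) = \left(- \frac{296}{15}\right) \left(-1\right) = \frac{296}{15}$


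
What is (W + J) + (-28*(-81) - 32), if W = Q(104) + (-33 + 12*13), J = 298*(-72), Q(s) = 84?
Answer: -19013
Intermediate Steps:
J = -21456
W = 207 (W = 84 + (-33 + 12*13) = 84 + (-33 + 156) = 84 + 123 = 207)
(W + J) + (-28*(-81) - 32) = (207 - 21456) + (-28*(-81) - 32) = -21249 + (2268 - 32) = -21249 + 2236 = -19013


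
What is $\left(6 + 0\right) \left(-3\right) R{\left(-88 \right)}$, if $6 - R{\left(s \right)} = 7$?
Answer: $18$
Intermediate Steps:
$R{\left(s \right)} = -1$ ($R{\left(s \right)} = 6 - 7 = -1$)
$\left(6 + 0\right) \left(-3\right) R{\left(-88 \right)} = \left(6 + 0\right) \left(-3\right) \left(-1\right) = 6 \left(-3\right) \left(-1\right) = \left(-18\right) \left(-1\right) = 18$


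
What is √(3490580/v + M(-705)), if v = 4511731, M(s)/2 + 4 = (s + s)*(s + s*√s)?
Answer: 2*√(3601731319670022 + 3601744411266225*I*√705)/85127 ≈ 5235.1 + 5041.7*I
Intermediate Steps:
M(s) = -8 + 4*s*(s + s^(3/2)) (M(s) = -8 + 2*((s + s)*(s + s*√s)) = -8 + 2*((2*s)*(s + s^(3/2))) = -8 + 2*(2*s*(s + s^(3/2))) = -8 + 4*s*(s + s^(3/2)))
√(3490580/v + M(-705)) = √(3490580/4511731 + (-8 + 4*(-705)² + 4*(-705)^(5/2))) = √(3490580*(1/4511731) + (-8 + 4*497025 + 4*(497025*I*√705))) = √(65860/85127 + (-8 + 1988100 + 1988100*I*√705)) = √(65860/85127 + (1988092 + 1988100*I*√705)) = √(169240373544/85127 + 1988100*I*√705)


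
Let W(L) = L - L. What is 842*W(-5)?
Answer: 0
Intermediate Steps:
W(L) = 0
842*W(-5) = 842*0 = 0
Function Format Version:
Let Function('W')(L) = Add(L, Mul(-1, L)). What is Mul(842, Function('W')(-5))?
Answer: 0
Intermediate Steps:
Function('W')(L) = 0
Mul(842, Function('W')(-5)) = Mul(842, 0) = 0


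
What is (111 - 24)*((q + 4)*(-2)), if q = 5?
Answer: -1566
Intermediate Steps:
(111 - 24)*((q + 4)*(-2)) = (111 - 24)*((5 + 4)*(-2)) = 87*(9*(-2)) = 87*(-18) = -1566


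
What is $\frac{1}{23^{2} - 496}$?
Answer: $\frac{1}{33} \approx 0.030303$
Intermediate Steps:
$\frac{1}{23^{2} - 496} = \frac{1}{529 - 496} = \frac{1}{33}$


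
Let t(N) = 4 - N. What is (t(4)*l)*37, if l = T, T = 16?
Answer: 0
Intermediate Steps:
l = 16
(t(4)*l)*37 = ((4 - 1*4)*16)*37 = ((4 - 4)*16)*37 = (0*16)*37 = 0*37 = 0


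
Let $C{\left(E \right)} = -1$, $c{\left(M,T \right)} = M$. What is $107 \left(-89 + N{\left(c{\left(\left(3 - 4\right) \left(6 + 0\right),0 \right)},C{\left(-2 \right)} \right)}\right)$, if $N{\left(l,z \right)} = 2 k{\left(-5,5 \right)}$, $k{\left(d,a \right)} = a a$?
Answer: $-4173$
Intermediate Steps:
$k{\left(d,a \right)} = a^{2}$
$N{\left(l,z \right)} = 50$ ($N{\left(l,z \right)} = 2 \cdot 5^{2} = 2 \cdot 25 = 50$)
$107 \left(-89 + N{\left(c{\left(\left(3 - 4\right) \left(6 + 0\right),0 \right)},C{\left(-2 \right)} \right)}\right) = 107 \left(-89 + 50\right) = 107 \left(-39\right) = -4173$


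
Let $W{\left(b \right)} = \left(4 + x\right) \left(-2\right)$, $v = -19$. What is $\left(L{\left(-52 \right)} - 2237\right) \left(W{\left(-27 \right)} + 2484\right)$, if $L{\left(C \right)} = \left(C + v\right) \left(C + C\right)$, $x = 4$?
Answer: $12702796$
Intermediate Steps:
$W{\left(b \right)} = -16$ ($W{\left(b \right)} = \left(4 + 4\right) \left(-2\right) = 8 \left(-2\right) = -16$)
$L{\left(C \right)} = 2 C \left(-19 + C\right)$ ($L{\left(C \right)} = \left(C - 19\right) \left(C + C\right) = \left(-19 + C\right) 2 C = 2 C \left(-19 + C\right)$)
$\left(L{\left(-52 \right)} - 2237\right) \left(W{\left(-27 \right)} + 2484\right) = \left(2 \left(-52\right) \left(-19 - 52\right) - 2237\right) \left(-16 + 2484\right) = \left(2 \left(-52\right) \left(-71\right) - 2237\right) 2468 = \left(7384 - 2237\right) 2468 = 5147 \cdot 2468 = 12702796$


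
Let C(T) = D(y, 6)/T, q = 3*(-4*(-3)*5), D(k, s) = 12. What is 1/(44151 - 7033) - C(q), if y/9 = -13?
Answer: -37103/556770 ≈ -0.066640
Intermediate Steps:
y = -117 (y = 9*(-13) = -117)
q = 180 (q = 3*(12*5) = 3*60 = 180)
C(T) = 12/T
1/(44151 - 7033) - C(q) = 1/(44151 - 7033) - 12/180 = 1/37118 - 12/180 = 1/37118 - 1*1/15 = 1/37118 - 1/15 = -37103/556770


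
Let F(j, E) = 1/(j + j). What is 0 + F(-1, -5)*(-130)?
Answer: 65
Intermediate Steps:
F(j, E) = 1/(2*j)
0 + F(-1, -5)*(-130) = 0 + ((1/2)/(-1))*(-130) = 0 + ((1/2)*(-1))*(-130) = 0 - 1/2*(-130) = 0 + 65 = 65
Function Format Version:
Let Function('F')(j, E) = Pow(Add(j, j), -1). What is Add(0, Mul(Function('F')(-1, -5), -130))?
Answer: 65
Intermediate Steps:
Function('F')(j, E) = Mul(Rational(1, 2), Pow(j, -1)) (Function('F')(j, E) = Pow(Mul(2, j), -1) = Mul(Rational(1, 2), Pow(j, -1)))
Add(0, Mul(Function('F')(-1, -5), -130)) = Add(0, Mul(Mul(Rational(1, 2), Pow(-1, -1)), -130)) = Add(0, Mul(Mul(Rational(1, 2), -1), -130)) = Add(0, Mul(Rational(-1, 2), -130)) = Add(0, 65) = 65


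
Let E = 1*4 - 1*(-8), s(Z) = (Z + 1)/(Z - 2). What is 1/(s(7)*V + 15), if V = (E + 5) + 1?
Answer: 5/219 ≈ 0.022831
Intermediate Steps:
s(Z) = (1 + Z)/(-2 + Z)
E = 12 (E = 4 + 8 = 12)
V = 18 (V = (12 + 5) + 1 = 17 + 1 = 18)
1/(s(7)*V + 15) = 1/(((1 + 7)/(-2 + 7))*18 + 15) = 1/((8/5)*18 + 15) = 1/(144/5 + 15) = 1/(219/5) = 5/219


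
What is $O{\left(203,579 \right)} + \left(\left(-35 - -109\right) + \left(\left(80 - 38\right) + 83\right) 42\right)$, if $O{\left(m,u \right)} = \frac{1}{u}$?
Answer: $\frac{3082597}{579} \approx 5324.0$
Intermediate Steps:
$O{\left(203,579 \right)} + \left(\left(-35 - -109\right) + \left(\left(80 - 38\right) + 83\right) 42\right) = \frac{1}{579} + \left(\left(-35 - -109\right) + \left(\left(80 - 38\right) + 83\right) 42\right) = \frac{1}{579} + \left(\left(-35 + 109\right) + \left(42 + 83\right) 42\right) = \frac{1}{579} + \left(74 + 125 \cdot 42\right) = \frac{1}{579} + \left(74 + 5250\right) = \frac{1}{579} + 5324 = \frac{3082597}{579}$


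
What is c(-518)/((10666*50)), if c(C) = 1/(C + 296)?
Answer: -1/118392600 ≈ -8.4465e-9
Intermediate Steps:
c(C) = 1/(296 + C)
c(-518)/((10666*50)) = 1/((296 - 518)*((10666*50))) = 1/(-222*533300) = -1/222*1/533300 = -1/118392600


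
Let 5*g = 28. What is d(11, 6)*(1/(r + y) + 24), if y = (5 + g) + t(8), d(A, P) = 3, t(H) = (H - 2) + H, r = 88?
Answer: 40551/563 ≈ 72.027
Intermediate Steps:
g = 28/5 (g = (⅕)*28 = 28/5 ≈ 5.6000)
t(H) = -2 + 2*H (t(H) = (-2 + H) + H = -2 + 2*H)
y = 123/5 (y = (5 + 28/5) + (-2 + 2*8) = 53/5 + (-2 + 16) = 53/5 + 14 = 123/5 ≈ 24.600)
d(11, 6)*(1/(r + y) + 24) = 3*(1/(88 + 123/5) + 24) = 3*(1/(563/5) + 24) = 3*(5/563 + 24) = 3*(13517/563) = 40551/563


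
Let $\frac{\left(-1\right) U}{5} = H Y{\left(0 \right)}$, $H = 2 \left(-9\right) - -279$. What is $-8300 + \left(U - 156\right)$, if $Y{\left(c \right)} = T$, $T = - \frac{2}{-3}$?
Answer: $-9326$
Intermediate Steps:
$T = \frac{2}{3}$ ($T = \left(-2\right) \left(- \frac{1}{3}\right) = \frac{2}{3} \approx 0.66667$)
$Y{\left(c \right)} = \frac{2}{3}$
$H = 261$ ($H = -18 + 279 = 261$)
$U = -870$ ($U = - 5 \cdot 261 \cdot \frac{2}{3} = \left(-5\right) 174 = -870$)
$-8300 + \left(U - 156\right) = -8300 - 1026 = -9326$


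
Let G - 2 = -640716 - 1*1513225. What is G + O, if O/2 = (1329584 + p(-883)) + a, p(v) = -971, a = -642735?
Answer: -782183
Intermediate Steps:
G = -2153939 (G = 2 + (-640716 - 1*1513225) = 2 + (-640716 - 1513225) = 2 - 2153941 = -2153939)
O = 1371756 (O = 2*((1329584 - 971) - 642735) = 2*(1328613 - 642735) = 2*685878 = 1371756)
G + O = -2153939 + 1371756 = -782183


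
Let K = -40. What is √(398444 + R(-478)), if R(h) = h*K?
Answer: 6*√11599 ≈ 646.19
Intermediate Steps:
R(h) = -40*h (R(h) = h*(-40) = -40*h)
√(398444 + R(-478)) = √(398444 - 40*(-478)) = √(398444 + 19120) = √417564 = 6*√11599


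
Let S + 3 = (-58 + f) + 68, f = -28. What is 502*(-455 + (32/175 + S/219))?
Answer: -2917380028/12775 ≈ -2.2837e+5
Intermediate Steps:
S = -21 (S = -3 + ((-58 - 28) + 68) = -3 + (-86 + 68) = -3 - 18 = -21)
502*(-455 + (32/175 + S/219)) = 502*(-455 + (32/175 - 21/219)) = 502*(-455 + (32*(1/175) - 21*1/219)) = 502*(-455 + (32/175 - 7/73)) = 502*(-455 + 1111/12775) = 502*(-5811514/12775) = -2917380028/12775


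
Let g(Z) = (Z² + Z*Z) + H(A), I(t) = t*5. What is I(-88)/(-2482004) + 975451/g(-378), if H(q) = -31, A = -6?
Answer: 605299752021/177300094237 ≈ 3.4140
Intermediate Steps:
I(t) = 5*t
g(Z) = -31 + 2*Z² (g(Z) = (Z² + Z*Z) - 31 = (Z² + Z²) - 31 = 2*Z² - 31 = -31 + 2*Z²)
I(-88)/(-2482004) + 975451/g(-378) = (5*(-88))/(-2482004) + 975451/(-31 + 2*(-378)²) = -440*(-1/2482004) + 975451/(-31 + 2*142884) = 110/620501 + 975451/(-31 + 285768) = 110/620501 + 975451/285737 = 605299752021/177300094237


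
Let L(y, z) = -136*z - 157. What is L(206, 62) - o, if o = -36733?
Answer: 28144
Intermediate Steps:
L(y, z) = -157 - 136*z
L(206, 62) - o = (-157 - 136*62) - 1*(-36733) = (-157 - 8432) + 36733 = -8589 + 36733 = 28144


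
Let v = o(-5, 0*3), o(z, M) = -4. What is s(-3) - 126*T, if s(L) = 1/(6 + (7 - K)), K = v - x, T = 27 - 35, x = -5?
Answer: 12097/12 ≈ 1008.1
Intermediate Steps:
v = -4
T = -8
K = 1 (K = -4 - 1*(-5) = -4 + 5 = 1)
s(L) = 1/12 (s(L) = 1/(6 + (7 - 1*1)) = 1/(6 + (7 - 1)) = 1/(6 + 6) = 1/12)
s(-3) - 126*T = 1/12 - 126*(-8) = 1/12 + 1008 = 12097/12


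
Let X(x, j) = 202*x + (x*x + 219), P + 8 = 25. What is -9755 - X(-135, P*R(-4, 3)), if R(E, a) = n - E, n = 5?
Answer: -929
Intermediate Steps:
P = 17 (P = -8 + 25 = 17)
R(E, a) = 5 - E
X(x, j) = 219 + x² + 202*x (X(x, j) = 202*x + (x² + 219) = 202*x + (219 + x²) = 219 + x² + 202*x)
-9755 - X(-135, P*R(-4, 3)) = -9755 - (219 + (-135)² + 202*(-135)) = -9755 - (219 + 18225 - 27270) = -9755 - 1*(-8826) = -9755 + 8826 = -929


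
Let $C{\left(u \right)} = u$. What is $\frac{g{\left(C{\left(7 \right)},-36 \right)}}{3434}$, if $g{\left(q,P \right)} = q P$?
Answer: $- \frac{126}{1717} \approx -0.073384$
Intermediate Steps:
$g{\left(q,P \right)} = P q$
$\frac{g{\left(C{\left(7 \right)},-36 \right)}}{3434} = \frac{\left(-36\right) 7}{3434} = \left(-252\right) \frac{1}{3434} = - \frac{126}{1717}$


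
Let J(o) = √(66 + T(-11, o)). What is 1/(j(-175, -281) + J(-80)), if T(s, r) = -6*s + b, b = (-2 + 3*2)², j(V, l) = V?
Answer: -175/30477 - 2*√37/30477 ≈ -0.0061412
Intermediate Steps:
b = 16 (b = (-2 + 6)² = 4² = 16)
T(s, r) = 16 - 6*s (T(s, r) = -6*s + 16 = 16 - 6*s)
J(o) = 2*√37 (J(o) = √(66 + (16 - 6*(-11))) = √(66 + (16 + 66)) = √(66 + 82) = √148 = 2*√37)
1/(j(-175, -281) + J(-80)) = 1/(-175 + 2*√37)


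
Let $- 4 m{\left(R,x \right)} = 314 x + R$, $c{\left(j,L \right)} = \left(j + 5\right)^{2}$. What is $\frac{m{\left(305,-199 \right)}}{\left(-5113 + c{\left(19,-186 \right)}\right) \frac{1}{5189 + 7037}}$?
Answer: $- \frac{380112453}{9074} \approx -41890.0$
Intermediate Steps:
$c{\left(j,L \right)} = \left(5 + j\right)^{2}$
$m{\left(R,x \right)} = - \frac{157 x}{2} - \frac{R}{4}$ ($m{\left(R,x \right)} = - \frac{314 x + R}{4} = - \frac{R + 314 x}{4} = - \frac{157 x}{2} - \frac{R}{4}$)
$\frac{m{\left(305,-199 \right)}}{\left(-5113 + c{\left(19,-186 \right)}\right) \frac{1}{5189 + 7037}} = \frac{\left(- \frac{157}{2}\right) \left(-199\right) - \frac{305}{4}}{\left(-5113 + \left(5 + 19\right)^{2}\right) \frac{1}{5189 + 7037}} = \frac{\frac{31243}{2} - \frac{305}{4}}{\left(-5113 + 24^{2}\right) \frac{1}{12226}} = \frac{62181}{4 \left(-5113 + 576\right) \frac{1}{12226}} = \frac{62181}{4 \left(\left(-4537\right) \frac{1}{12226}\right)} = \frac{62181}{4 \left(- \frac{4537}{12226}\right)} = \frac{62181}{4} \left(- \frac{12226}{4537}\right) = - \frac{380112453}{9074}$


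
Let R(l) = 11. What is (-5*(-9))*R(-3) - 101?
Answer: 394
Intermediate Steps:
(-5*(-9))*R(-3) - 101 = -5*(-9)*11 - 101 = 45*11 - 101 = 495 - 101 = 394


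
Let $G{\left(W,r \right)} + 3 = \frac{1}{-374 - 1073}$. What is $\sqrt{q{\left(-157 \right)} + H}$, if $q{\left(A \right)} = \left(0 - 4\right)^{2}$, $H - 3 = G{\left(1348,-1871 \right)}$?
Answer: $\frac{\sqrt{33499497}}{1447} \approx 3.9999$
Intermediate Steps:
$G{\left(W,r \right)} = - \frac{4342}{1447}$ ($G{\left(W,r \right)} = -3 + \frac{1}{-374 - 1073} = -3 + \frac{1}{-1447} = -3 - \frac{1}{1447} = - \frac{4342}{1447}$)
$H = - \frac{1}{1447}$ ($H = 3 - \frac{4342}{1447} = - \frac{1}{1447} \approx -0.00069109$)
$q{\left(A \right)} = 16$ ($q{\left(A \right)} = \left(-4\right)^{2} = 16$)
$\sqrt{q{\left(-157 \right)} + H} = \sqrt{16 - \frac{1}{1447}} = \sqrt{\frac{23151}{1447}} = \frac{\sqrt{33499497}}{1447}$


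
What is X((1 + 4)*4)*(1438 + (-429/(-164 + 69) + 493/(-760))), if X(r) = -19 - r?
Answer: -42736941/760 ≈ -56233.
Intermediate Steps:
X((1 + 4)*4)*(1438 + (-429/(-164 + 69) + 493/(-760))) = (-19 - (1 + 4)*4)*(1438 + (-429/(-164 + 69) + 493/(-760))) = (-19 - 5*4)*(1438 + (-429/(-95) + 493*(-1/760))) = (-19 - 1*20)*(1438 + (-429*(-1/95) - 493/760)) = (-19 - 20)*(1438 + (429/95 - 493/760)) = -39*(1438 + 2939/760) = -39*1095819/760 = -42736941/760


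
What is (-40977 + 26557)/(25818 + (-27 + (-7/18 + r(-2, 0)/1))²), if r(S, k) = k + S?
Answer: -4672080/8644873 ≈ -0.54045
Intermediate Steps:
r(S, k) = S + k
(-40977 + 26557)/(25818 + (-27 + (-7/18 + r(-2, 0)/1))²) = (-40977 + 26557)/(25818 + (-27 + (-7/18 + (-2 + 0)/1))²) = -14420/(25818 + (-27 + (-7*1/18 - 2*1))²) = -14420/(25818 + (-27 + (-7/18 - 2))²) = -14420/(25818 + (-27 - 43/18)²) = -14420/(25818 + (-529/18)²) = -14420/(25818 + 279841/324) = -14420/8644873/324 = -14420*324/8644873 = -4672080/8644873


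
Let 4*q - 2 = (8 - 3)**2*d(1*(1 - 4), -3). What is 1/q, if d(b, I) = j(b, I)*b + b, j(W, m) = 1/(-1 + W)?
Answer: -16/217 ≈ -0.073733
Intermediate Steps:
d(b, I) = b + b/(-1 + b) (d(b, I) = b/(-1 + b) + b = b + b/(-1 + b))
q = -217/16 (q = 1/2 + ((8 - 3)**2*((1*(1 - 4))**2/(-1 + 1*(1 - 4))))/4 = 1/2 + (5**2*((1*(-3))**2/(-1 + 1*(-3))))/4 = 1/2 + (25*((-3)**2/(-1 - 3)))/4 = 1/2 + (25*(9/(-4)))/4 = 1/2 + (25*(9*(-1/4)))/4 = 1/2 + (25*(-9/4))/4 = 1/2 + (1/4)*(-225/4) = 1/2 - 225/16 = -217/16 ≈ -13.563)
1/q = 1/(-217/16) = -16/217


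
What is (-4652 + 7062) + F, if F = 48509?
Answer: 50919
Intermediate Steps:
(-4652 + 7062) + F = (-4652 + 7062) + 48509 = 2410 + 48509 = 50919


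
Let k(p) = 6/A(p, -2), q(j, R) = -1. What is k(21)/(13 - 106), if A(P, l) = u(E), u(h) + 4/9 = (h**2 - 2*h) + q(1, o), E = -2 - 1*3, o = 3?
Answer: -9/4681 ≈ -0.0019227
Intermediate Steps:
E = -5 (E = -2 - 3 = -5)
u(h) = -13/9 + h**2 - 2*h (u(h) = -4/9 + ((h**2 - 2*h) - 1) = -4/9 + (-1 + h**2 - 2*h) = -13/9 + h**2 - 2*h)
A(P, l) = 302/9 (A(P, l) = -13/9 + (-5)**2 - 2*(-5) = -13/9 + 25 + 10 = 302/9)
k(p) = 27/151 (k(p) = 6/(302/9) = 6*(9/302) = 27/151)
k(21)/(13 - 106) = 27/(151*(13 - 106)) = (27/151)/(-93) = (27/151)*(-1/93) = -9/4681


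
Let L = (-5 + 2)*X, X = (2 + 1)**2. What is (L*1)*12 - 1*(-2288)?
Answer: 1964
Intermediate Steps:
X = 9 (X = 3**2 = 9)
L = -27 (L = (-5 + 2)*9 = -3*9 = -27)
(L*1)*12 - 1*(-2288) = -27*1*12 - 1*(-2288) = -27*12 + 2288 = -324 + 2288 = 1964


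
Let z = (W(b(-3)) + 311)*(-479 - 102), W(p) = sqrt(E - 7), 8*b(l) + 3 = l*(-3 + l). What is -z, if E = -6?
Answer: 180691 + 581*I*sqrt(13) ≈ 1.8069e+5 + 2094.8*I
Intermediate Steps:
b(l) = -3/8 + l*(-3 + l)/8 (b(l) = -3/8 + (l*(-3 + l))/8 = -3/8 + l*(-3 + l)/8)
W(p) = I*sqrt(13) (W(p) = sqrt(-6 - 7) = sqrt(-13) = I*sqrt(13))
z = -180691 - 581*I*sqrt(13) (z = (I*sqrt(13) + 311)*(-479 - 102) = (311 + I*sqrt(13))*(-581) = -180691 - 581*I*sqrt(13) ≈ -1.8069e+5 - 2094.8*I)
-z = -(-180691 - 581*I*sqrt(13)) = 180691 + 581*I*sqrt(13)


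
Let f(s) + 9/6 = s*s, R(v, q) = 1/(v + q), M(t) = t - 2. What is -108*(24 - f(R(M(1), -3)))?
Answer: -10989/4 ≈ -2747.3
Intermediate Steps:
M(t) = -2 + t
R(v, q) = 1/(q + v)
f(s) = -3/2 + s² (f(s) = -3/2 + s*s = -3/2 + s²)
-108*(24 - f(R(M(1), -3))) = -108*(24 - (-3/2 + (1/(-3 + (-2 + 1)))²)) = -108*(24 - (-3/2 + (1/(-3 - 1))²)) = -108*(24 - (-3/2 + (1/(-4))²)) = -108*(24 - (-3/2 + (-¼)²)) = -108*(24 - (-3/2 + 1/16)) = -108*(24 - 1*(-23/16)) = -108*(24 + 23/16) = -108*407/16 = -10989/4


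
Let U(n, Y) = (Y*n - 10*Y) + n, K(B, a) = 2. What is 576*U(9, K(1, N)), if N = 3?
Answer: 4032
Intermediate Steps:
U(n, Y) = n - 10*Y + Y*n (U(n, Y) = (-10*Y + Y*n) + n = n - 10*Y + Y*n)
576*U(9, K(1, N)) = 576*(9 - 10*2 + 2*9) = 576*(9 - 20 + 18) = 576*7 = 4032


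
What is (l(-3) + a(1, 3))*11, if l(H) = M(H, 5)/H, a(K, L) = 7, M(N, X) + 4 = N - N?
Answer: 275/3 ≈ 91.667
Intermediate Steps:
M(N, X) = -4 (M(N, X) = -4 + (N - N) = -4 + 0 = -4)
l(H) = -4/H
(l(-3) + a(1, 3))*11 = (-4/(-3) + 7)*11 = (-4*(-1/3) + 7)*11 = (4/3 + 7)*11 = (25/3)*11 = 275/3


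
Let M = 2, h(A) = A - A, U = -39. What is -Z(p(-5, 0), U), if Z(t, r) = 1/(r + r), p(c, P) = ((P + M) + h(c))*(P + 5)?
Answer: 1/78 ≈ 0.012821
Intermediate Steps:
h(A) = 0
p(c, P) = (2 + P)*(5 + P) (p(c, P) = ((P + 2) + 0)*(P + 5) = ((2 + P) + 0)*(5 + P) = (2 + P)*(5 + P))
Z(t, r) = 1/(2*r)
-Z(p(-5, 0), U) = -1/(2*(-39)) = -(-1)/(2*39) = -1*(-1/78) = 1/78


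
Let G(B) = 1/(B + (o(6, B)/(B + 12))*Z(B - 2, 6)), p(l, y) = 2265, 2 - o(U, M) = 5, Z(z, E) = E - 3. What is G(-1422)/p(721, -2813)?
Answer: -94/302756661 ≈ -3.1048e-7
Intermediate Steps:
Z(z, E) = -3 + E
o(U, M) = -3 (o(U, M) = 2 - 1*5 = 2 - 5 = -3)
G(B) = 1/(B - 9/(12 + B)) (G(B) = 1/(B + (-3/(B + 12))*(-3 + 6)) = 1/(B + (-3/(12 + B))*3) = 1/(B - 3/(12 + B)*3) = 1/(B - 9/(12 + B)))
G(-1422)/p(721, -2813) = ((12 - 1422)/(-9 + (-1422)² + 12*(-1422)))/2265 = (-1410/(-9 + 2022084 - 17064))*(1/2265) = (-1410/2005011)*(1/2265) = ((1/2005011)*(-1410))*(1/2265) = -470/668337*1/2265 = -94/302756661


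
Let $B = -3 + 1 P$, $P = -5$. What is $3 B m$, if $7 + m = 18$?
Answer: $-264$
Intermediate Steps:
$m = 11$ ($m = -7 + 18 = 11$)
$B = -8$ ($B = -3 + 1 \left(-5\right) = -3 - 5 = -8$)
$3 B m = 3 \left(-8\right) 11 = \left(-24\right) 11 = -264$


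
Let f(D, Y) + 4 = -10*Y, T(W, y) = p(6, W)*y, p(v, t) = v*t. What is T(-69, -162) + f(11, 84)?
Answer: 66224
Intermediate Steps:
p(v, t) = t*v
T(W, y) = 6*W*y (T(W, y) = (W*6)*y = (6*W)*y = 6*W*y)
f(D, Y) = -4 - 10*Y
T(-69, -162) + f(11, 84) = 6*(-69)*(-162) + (-4 - 10*84) = 67068 + (-4 - 840) = 67068 - 844 = 66224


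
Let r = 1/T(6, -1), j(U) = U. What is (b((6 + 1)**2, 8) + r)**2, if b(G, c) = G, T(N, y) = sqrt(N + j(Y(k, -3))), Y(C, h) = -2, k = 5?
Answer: 9801/4 ≈ 2450.3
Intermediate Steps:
T(N, y) = sqrt(-2 + N) (T(N, y) = sqrt(N - 2) = sqrt(-2 + N))
r = 1/2 (r = 1/(sqrt(-2 + 6)) = 1/(sqrt(4)) = 1/2 ≈ 0.50000)
(b((6 + 1)**2, 8) + r)**2 = ((6 + 1)**2 + 1/2)**2 = (7**2 + 1/2)**2 = (49 + 1/2)**2 = (99/2)**2 = 9801/4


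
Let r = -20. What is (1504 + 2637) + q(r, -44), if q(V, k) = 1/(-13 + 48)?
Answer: 144936/35 ≈ 4141.0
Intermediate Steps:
q(V, k) = 1/35
(1504 + 2637) + q(r, -44) = (1504 + 2637) + 1/35 = 4141 + 1/35 = 144936/35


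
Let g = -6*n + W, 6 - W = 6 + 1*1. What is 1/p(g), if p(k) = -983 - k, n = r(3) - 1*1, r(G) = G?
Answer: -1/970 ≈ -0.0010309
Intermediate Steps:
n = 2 (n = 3 - 1*1 = 3 - 1 = 2)
W = -1 (W = 6 - (6 + 1*1) = 6 - (6 + 1) = 6 - 1*7 = 6 - 7 = -1)
g = -13 (g = -6*2 - 1 = -12 - 1 = -13)
1/p(g) = 1/(-983 - 1*(-13)) = 1/(-983 + 13) = 1/(-970) = -1/970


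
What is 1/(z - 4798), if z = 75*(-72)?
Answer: -1/10198 ≈ -9.8058e-5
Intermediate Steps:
z = -5400
1/(z - 4798) = 1/(-5400 - 4798) = 1/(-10198) = -1/10198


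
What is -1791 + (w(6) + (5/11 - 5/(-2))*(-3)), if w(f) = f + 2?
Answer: -39421/22 ≈ -1791.9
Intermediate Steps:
w(f) = 2 + f
-1791 + (w(6) + (5/11 - 5/(-2))*(-3)) = -1791 + ((2 + 6) + (5/11 - 5/(-2))*(-3)) = -1791 + (8 + (5*(1/11) - 5*(-½))*(-3)) = -1791 + (8 + (5/11 + 5/2)*(-3)) = -1791 + (8 + (65/22)*(-3)) = -1791 + (8 - 195/22) = -1791 - 19/22 = -39421/22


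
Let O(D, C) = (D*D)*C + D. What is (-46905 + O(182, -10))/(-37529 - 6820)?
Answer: 377963/44349 ≈ 8.5225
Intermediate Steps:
O(D, C) = D + C*D² (O(D, C) = D²*C + D = C*D² + D = D + C*D²)
(-46905 + O(182, -10))/(-37529 - 6820) = (-46905 + 182*(1 - 10*182))/(-37529 - 6820) = (-46905 + 182*(1 - 1820))/(-44349) = (-46905 + 182*(-1819))*(-1/44349) = (-46905 - 331058)*(-1/44349) = -377963*(-1/44349) = 377963/44349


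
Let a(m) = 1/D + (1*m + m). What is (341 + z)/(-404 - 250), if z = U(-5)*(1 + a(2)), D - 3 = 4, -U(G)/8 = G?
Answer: -3827/4578 ≈ -0.83595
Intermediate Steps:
U(G) = -8*G
D = 7 (D = 3 + 4 = 7)
a(m) = ⅐ + 2*m (a(m) = 1/7 + (1*m + m) = ⅐ + (m + m) = ⅐ + 2*m)
z = 1440/7 (z = (-8*(-5))*(1 + (⅐ + 2*2)) = 40*(1 + (⅐ + 4)) = 40*(1 + 29/7) = 40*(36/7) = 1440/7 ≈ 205.71)
(341 + z)/(-404 - 250) = (341 + 1440/7)/(-404 - 250) = (3827/7)/(-654) = (3827/7)*(-1/654) = -3827/4578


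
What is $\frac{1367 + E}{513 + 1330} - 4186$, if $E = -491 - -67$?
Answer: $- \frac{7713855}{1843} \approx -4185.5$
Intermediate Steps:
$E = -424$ ($E = -491 + 67 = -424$)
$\frac{1367 + E}{513 + 1330} - 4186 = \frac{1367 - 424}{513 + 1330} - 4186 = \frac{943}{1843} - 4186 = - \frac{7713855}{1843}$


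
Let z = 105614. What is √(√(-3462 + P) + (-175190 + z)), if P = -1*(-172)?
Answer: √(-69576 + I*√3290) ≈ 0.109 + 263.77*I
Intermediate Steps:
P = 172
√(√(-3462 + P) + (-175190 + z)) = √(√(-3462 + 172) + (-175190 + 105614)) = √(√(-3290) - 69576) = √(I*√3290 - 69576) = √(-69576 + I*√3290)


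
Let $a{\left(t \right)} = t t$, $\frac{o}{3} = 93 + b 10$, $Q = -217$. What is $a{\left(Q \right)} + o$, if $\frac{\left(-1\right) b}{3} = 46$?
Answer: $43228$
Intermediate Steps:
$b = -138$ ($b = \left(-3\right) 46 = -138$)
$o = -3861$ ($o = 3 \left(93 - 1380\right) = 3 \left(-1287\right) = -3861$)
$a{\left(t \right)} = t^{2}$
$a{\left(Q \right)} + o = \left(-217\right)^{2} - 3861 = 47089 - 3861 = 43228$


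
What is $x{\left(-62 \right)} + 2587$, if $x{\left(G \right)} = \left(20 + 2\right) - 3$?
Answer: $2606$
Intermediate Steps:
$x{\left(G \right)} = 19$ ($x{\left(G \right)} = 22 - 3 = 19$)
$x{\left(-62 \right)} + 2587 = 19 + 2587 = 2606$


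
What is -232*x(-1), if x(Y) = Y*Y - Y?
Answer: -464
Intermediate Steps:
x(Y) = Y² - Y
-232*x(-1) = -(-232)*(-1 - 1) = -(-232)*(-2) = -232*2 = -464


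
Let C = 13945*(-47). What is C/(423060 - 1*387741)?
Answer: -655415/35319 ≈ -18.557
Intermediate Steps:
C = -655415
C/(423060 - 1*387741) = -655415/(423060 - 1*387741) = -655415/(423060 - 387741) = -655415/35319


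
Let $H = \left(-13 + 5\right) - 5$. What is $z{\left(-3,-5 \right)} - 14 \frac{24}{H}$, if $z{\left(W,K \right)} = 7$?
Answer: $\frac{427}{13} \approx 32.846$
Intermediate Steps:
$H = -13$ ($H = -8 - 5 = -13$)
$z{\left(-3,-5 \right)} - 14 \frac{24}{H} = 7 - 14 \frac{24}{-13} = 7 - 14 \cdot 24 \left(- \frac{1}{13}\right) = 7 - - \frac{336}{13} = 7 + \frac{336}{13} = \frac{427}{13}$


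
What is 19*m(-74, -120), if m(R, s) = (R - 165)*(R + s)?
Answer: 880954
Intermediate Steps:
m(R, s) = (-165 + R)*(R + s)
19*m(-74, -120) = 19*((-74)² - 165*(-74) - 165*(-120) - 74*(-120)) = 19*(5476 + 12210 + 19800 + 8880) = 19*46366 = 880954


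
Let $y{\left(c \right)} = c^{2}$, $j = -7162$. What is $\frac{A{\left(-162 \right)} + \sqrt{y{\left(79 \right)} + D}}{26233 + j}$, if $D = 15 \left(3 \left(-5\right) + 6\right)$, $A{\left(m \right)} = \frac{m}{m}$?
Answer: $\frac{1}{19071} + \frac{\sqrt{6106}}{19071} \approx 0.0041498$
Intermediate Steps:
$A{\left(m \right)} = 1$
$D = -135$ ($D = 15 \left(-15 + 6\right) = 15 \left(-9\right) = -135$)
$\frac{A{\left(-162 \right)} + \sqrt{y{\left(79 \right)} + D}}{26233 + j} = \frac{1 + \sqrt{79^{2} - 135}}{26233 - 7162} = \frac{1 + \sqrt{6241 - 135}}{19071} = \left(1 + \sqrt{6106}\right) \frac{1}{19071} = \frac{1}{19071} + \frac{\sqrt{6106}}{19071}$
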